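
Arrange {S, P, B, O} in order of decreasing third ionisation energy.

O > B > S > P

After 2 electrons have been removed, what remains? S²⁺ still has 4 valence electrons; P²⁺ still has 3 valence electrons; B²⁺ still has 1 valence electron; O²⁺ still has 4 valence electrons.
All are still removing valence electrons, so compare the +2 ions as you would atoms: IE_3 generally rises across a period (higher Z_eff) and falls down a group (larger shell), subject to the usual subshell exceptions.
Valence configurations: S²⁺ [Ne]3s²3p², P²⁺ [Ne]3s²3p¹, B²⁺ [He]2s¹, O²⁺ [He]2s²2p².
The numbers (kJ/mol): S 3357, P 2914, B 3660, O 5300.
Putting it together, IE_3: P < S < B < O.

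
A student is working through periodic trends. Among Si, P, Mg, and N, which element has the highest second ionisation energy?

N

Consider each +1 ion: Si⁺ still has 3 valence electrons; P⁺ still has 4 valence electrons; Mg⁺ still has 1 valence electron; N⁺ still has 4 valence electrons.
All are still removing valence electrons, so compare the +1 ions as you would atoms: IE_2 generally rises across a period (higher Z_eff) and falls down a group (larger shell), subject to the usual subshell exceptions.
Valence configurations: Si⁺ [Ne]3s²3p¹, P⁺ [Ne]3s²3p², Mg⁺ [Ne]3s¹, N⁺ [He]2s²2p².
Approximate IE_2 values (kJ/mol): Si 1577, P 1907, Mg 1451, N 2856.
Hence IE_2: Mg < Si < P < N.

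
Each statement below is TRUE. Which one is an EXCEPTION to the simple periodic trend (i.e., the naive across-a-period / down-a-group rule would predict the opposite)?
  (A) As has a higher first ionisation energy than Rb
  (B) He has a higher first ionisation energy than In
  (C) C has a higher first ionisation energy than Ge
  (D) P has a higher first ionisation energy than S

The general trend: first ionisation energy increases across a period and decreases down a group.
(A) As (period 4, group 15) vs Rb (period 5, group 1): the stated order agrees with the simple trend.
(B) He (period 1, group 18) vs In (period 5, group 13): the stated order agrees with the simple trend.
(C) C (period 2, group 14) vs Ge (period 4, group 14): the stated order agrees with the simple trend.
(D) P (period 3, group 15) vs S (period 3, group 16): the stated order contradicts the simple trend.
The exception is (D): S (3p⁴) ionizes more easily than half-filled P (3p³) because the paired 3p electron in S is pushed out by e⁻–e⁻ repulsion.

(D)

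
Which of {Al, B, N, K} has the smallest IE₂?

Consider each +1 ion: Al⁺ still has 2 valence electrons; B⁺ still has 2 valence electrons; N⁺ still has 4 valence electrons; K⁺ is the bare [Ar] core.
Pulling an electron out of a noble-gas core costs far more than removing a remaining valence electron, so K sits at the high end of IE_2.
Valence configurations: Al⁺ [Ne]3s², B⁺ [He]2s², N⁺ [He]2s²2p².
Tabulated IE_2 (kJ/mol): Al 1817, B 2427, N 2856, K 3052.
Putting it together, IE_2: Al < B < N < K.

Al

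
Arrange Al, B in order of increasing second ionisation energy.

The second ionization energy removes an electron from the +1 ion. For each element: Al⁺ still has 2 valence electrons; B⁺ still has 2 valence electrons.
All are still removing valence electrons, so compare the +1 ions as you would atoms: IE_2 generally rises across a period (higher Z_eff) and falls down a group (larger shell), subject to the usual subshell exceptions.
Valence configurations: Al⁺ [Ne]3s², B⁺ [He]2s².
The numbers (kJ/mol): Al 1817, B 2427.
Putting it together, IE_2: Al < B.

Al < B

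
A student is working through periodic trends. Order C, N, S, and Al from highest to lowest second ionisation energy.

N, C, S, Al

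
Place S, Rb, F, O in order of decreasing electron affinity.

F > S > O > Rb

Atoms with high Z_eff and room in the valence shell (especially the halogens) have the most exothermic electron affinities.
Here both period and group differ, so the two effects have to be weighed against each other.
O > Rb: both effects reinforce here, so O is clearly the higher of the two.
S > O: this pair runs against the simple trend — see the exception note.
F > S: relative to S, both the across-period and down-group shifts push F's electron affinity up.
Note the exception: S has a higher electron affinity than O, contrary to the simple trend — the compact 2p subshell of O repels the added electron more than S's larger 3p does.
For reference (kJ/mol): O 141, F 328, S 200, Rb 47.
So from highest to lowest: F > S > O > Rb.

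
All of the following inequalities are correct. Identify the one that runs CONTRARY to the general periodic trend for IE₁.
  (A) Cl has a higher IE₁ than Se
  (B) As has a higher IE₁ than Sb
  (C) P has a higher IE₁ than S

The general trend: IE₁ increases across a period and decreases down a group.
(A) Cl (period 3, group 17) vs Se (period 4, group 16): the stated order agrees with the simple trend.
(B) As (period 4, group 15) vs Sb (period 5, group 15): the stated order agrees with the simple trend.
(C) P (period 3, group 15) vs S (period 3, group 16): the stated order contradicts the simple trend.
The exception is (C): S (3p⁴) ionizes more easily than half-filled P (3p³) because the paired 3p electron in S is pushed out by e⁻–e⁻ repulsion.

(C)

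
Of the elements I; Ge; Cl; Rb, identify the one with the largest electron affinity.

Cl is in period 3, group 17; Ge is in period 4, group 14; Rb is in period 5, group 1; I is in period 5, group 17.
Electron affinity generally becomes more exothermic across a period toward the halogens and less exothermic down a group.
These span different periods and groups, so the two trends combine.
Ge > Rb: relative to Rb, both the across-period and down-group shifts push Ge's electron affinity up.
I > Ge: period and group pull opposite ways; the across-period shift dominates (295 vs 119 kJ/mol).
Cl > I: Cl sits above I in group 17, so the down-group effect alone puts Cl higher.
For reference (kJ/mol): Cl 349, Ge 119, Rb 47, I 295.
The largest electron affinity among these belongs to Cl.

Cl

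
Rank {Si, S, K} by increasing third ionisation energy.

After 2 electrons have been removed, what remains? Si²⁺ still has 2 valence electrons; S²⁺ still has 4 valence electrons; K²⁺ is already 1 electron into the core.
Breaking into a closed-shell core is much more expensive than removing a leftover valence electron — K has the largest IE_3 here.
Valence configurations: Si²⁺ [Ne]3s², S²⁺ [Ne]3s²3p².
The numbers (kJ/mol): Si 3232, S 3357, K 4420.
So the third ionization energies run Si < S < K.

Si < S < K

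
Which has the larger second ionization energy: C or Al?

C

After 1 electron has been removed, what remains? C⁺ still has 3 valence electrons; Al⁺ still has 2 valence electrons.
All are still removing valence electrons, so compare the +1 ions as you would atoms: IE_2 generally rises across a period (higher Z_eff) and falls down a group (larger shell), subject to the usual subshell exceptions.
Valence configurations: C⁺ [He]2s²2p¹, Al⁺ [Ne]3s².
Tabulated IE_2 (kJ/mol): C 2353, Al 1817.
So the second ionization energies run Al < C.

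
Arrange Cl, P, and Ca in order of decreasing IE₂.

After 1 electron has been removed, what remains? Cl⁺ still has 6 valence electrons; P⁺ still has 4 valence electrons; Ca⁺ still has 1 valence electron.
All are still removing valence electrons, so compare the +1 ions as you would atoms: IE_2 generally rises across a period (higher Z_eff) and falls down a group (larger shell), subject to the usual subshell exceptions.
Valence configurations: Cl⁺ [Ne]3s²3p⁴, P⁺ [Ne]3s²3p², Ca⁺ [Ar]4s¹.
Approximate IE_2 values (kJ/mol): Cl 2298, P 1907, Ca 1145.
So the second ionization energies run Ca < P < Cl.

Cl > P > Ca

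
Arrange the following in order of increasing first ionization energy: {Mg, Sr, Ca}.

Mg is in period 3, group 2; Ca is in period 4, group 2; Sr is in period 5, group 2.
IE₁ increases left→right with effective nuclear charge and decreases top→bottom as the valence shell moves farther out.
All are in group 2, so first ionization energy increases up the group.
So from lowest to highest: Sr < Ca < Mg.

Sr < Ca < Mg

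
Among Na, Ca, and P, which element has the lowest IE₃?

P

IE_3 is the cost of taking one more electron from the +2 cation: Na²⁺ is already 1 electron into the core; Ca²⁺ is the bare [Ar] core; P²⁺ still has 3 valence electrons.
Breaking into a closed-shell core is much more expensive than removing a leftover valence electron — Ca and Na have the largest IE_3 here.
Tabulated IE_3 (kJ/mol): Na 6910, Ca 4912, P 2914.
Overall IE_3 order: P < Ca < Na.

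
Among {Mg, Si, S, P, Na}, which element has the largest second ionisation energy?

Na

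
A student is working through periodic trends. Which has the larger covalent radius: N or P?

P

N is in period 2, group 15; P is in period 3, group 15.
Atomic radius shrinks across a period as nuclear charge pulls the same shell inward, and grows down a group as new shells are added.
All are in group 15, so atomic radius increases down the group.
So P has the larger covalent radius (P > N).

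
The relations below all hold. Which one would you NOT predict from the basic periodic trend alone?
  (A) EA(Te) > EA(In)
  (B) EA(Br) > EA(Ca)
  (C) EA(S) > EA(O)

(C)

The general trend: electron affinity increases across a period and decreases down a group.
(A) Te (period 5, group 16) vs In (period 5, group 13): the stated order agrees with the simple trend.
(B) Br (period 4, group 17) vs Ca (period 4, group 2): the stated order agrees with the simple trend.
(C) S (period 3, group 16) vs O (period 2, group 16): the stated order contradicts the simple trend.
The exception is (C): the compact 2p subshell of O repels the added electron more than S's larger 3p does.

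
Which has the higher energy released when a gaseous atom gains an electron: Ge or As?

Ge

EA tends to increase across a period and decrease down a group, though the pattern is less regular than for IE or radius.
All lie in period 4; the across-period trend (electron affinity increases left to right) applies, with the exception below.
Note the exception: Ge has a higher electron affinity than As, contrary to the simple trend — adding an electron to As's half-filled 4p³ is unfavourable, so Ge (4p²) has the more exothermic EA.
Approximate values (kJ/mol): Ge 119, As 78.
So Ge has the higher energy released when a gaseous atom gains an electron (Ge > As).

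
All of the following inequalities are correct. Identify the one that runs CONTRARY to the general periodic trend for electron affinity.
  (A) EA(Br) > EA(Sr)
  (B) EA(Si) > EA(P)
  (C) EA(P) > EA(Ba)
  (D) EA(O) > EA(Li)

The general trend: electron affinity increases across a period and decreases down a group.
(A) Br (period 4, group 17) vs Sr (period 5, group 2): the stated order agrees with the simple trend.
(B) Si (period 3, group 14) vs P (period 3, group 15): the stated order contradicts the simple trend.
(C) P (period 3, group 15) vs Ba (period 6, group 2): the stated order agrees with the simple trend.
(D) O (period 2, group 16) vs Li (period 2, group 1): the stated order agrees with the simple trend.
The exception is (B): adding an electron to P's half-filled 3p³ is unfavourable, so Si (3p²) has the more exothermic EA.

(B)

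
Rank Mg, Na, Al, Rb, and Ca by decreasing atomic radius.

Moving right in a period, electrons are added to the same shell under a stronger nuclear pull, so atoms get smaller; moving down, a new shell is opened and atoms get larger.
Neither a single period nor a single group — weigh both effects.
Mg > Al: Mg lies to the left of Al in period 3, so the across-period effect alone puts Mg larger.
Na > Mg: Na lies to the left of Mg in period 3, so the across-period effect alone puts Na larger.
Ca > Na: period and group pull opposite ways; the down-group shift dominates (171 vs 155 pm).
Rb > Ca: both effects reinforce here, so Rb is clearly the larger of the two.
Tabulated atomic radius (pm): Na 155, Mg 139, Al 126, Ca 171, Rb 210.
So from largest to smallest: Rb > Ca > Na > Mg > Al.

Rb, Ca, Na, Mg, Al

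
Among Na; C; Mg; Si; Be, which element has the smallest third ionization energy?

Si

Consider each +2 ion: Na²⁺ is already 1 electron into the core; C²⁺ still has 2 valence electrons; Mg²⁺ is the bare [Ne] core; Si²⁺ still has 2 valence electrons; Be²⁺ is the bare [He] core.
Breaking into a closed-shell core is much more expensive than removing a leftover valence electron — Na, Mg and Be have the largest IE_3 here.
Valence configurations: C²⁺ [He]2s², Si²⁺ [Ne]3s².
The numbers (kJ/mol): Na 6910, C 4620, Mg 7733, Si 3232, Be 14849.
Putting it together, IE_3: Si < C < Na < Mg < Be.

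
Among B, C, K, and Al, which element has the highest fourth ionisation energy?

IE_4 is the cost of taking one more electron from the +3 cation: B³⁺ is the bare [He] core; C³⁺ still has 1 valence electron; K³⁺ is already 2 electrons into the core; Al³⁺ is the bare [Ne] core.
Usually core removal costs more than valence removal, but here the competition is close: a tightly held n=2 valence electron can cost more to remove than an n=3 core electron, so the actual values have to decide it.
The numbers (kJ/mol): B 25026, C 6223, K 5877, Al 11577.
Overall IE_4 order: K < C < Al < B.

B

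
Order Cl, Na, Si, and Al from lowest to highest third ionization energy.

IE_3 is the cost of taking one more electron from the +2 cation: Cl²⁺ still has 5 valence electrons; Na²⁺ is already 1 electron into the core; Si²⁺ still has 2 valence electrons; Al²⁺ still has 1 valence electron.
Core electrons are held far more tightly than valence electrons, so Na tops the IE_3 order.
Valence configurations: Cl²⁺ [Ne]3s²3p³, Si²⁺ [Ne]3s², Al²⁺ [Ne]3s¹.
Approximate IE_3 values (kJ/mol): Cl 3822, Na 6910, Si 3232, Al 2745.
Overall IE_3 order: Al < Si < Cl < Na.

Al < Si < Cl < Na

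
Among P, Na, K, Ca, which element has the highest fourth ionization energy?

Na

The fourth ionization energy removes an electron from the +3 ion. For each element: P³⁺ still has 2 valence electrons; Na³⁺ is already 2 electrons into the core; K³⁺ is already 2 electrons into the core; Ca³⁺ is already 1 electron into the core.
Breaking into a closed-shell core is much more expensive than removing a leftover valence electron — K, Ca and Na have the largest IE_4 here.
The numbers (kJ/mol): P 4964, Na 9543, K 5877, Ca 6491.
Putting it together, IE_4: P < K < Ca < Na.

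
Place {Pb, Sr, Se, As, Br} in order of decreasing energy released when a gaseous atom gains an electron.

Br, Se, As, Pb, Sr

As is in period 4, group 15; Se is in period 4, group 16; Br is in period 4, group 17; Sr is in period 5, group 2; Pb is in period 6, group 14.
Atoms with high Z_eff and room in the valence shell (especially the halogens) have the most exothermic electron affinities.
These span different periods and groups, so the two trends combine.
Pb > Sr: the two effects oppose for this pair; the across-period effect wins (35 vs 5 kJ/mol).
As > Pb: both effects reinforce here, so As is clearly the higher of the two.
Se > As: both are in period 4; the period trend gives Se the larger value.
Br > Se: Br lies to the right of Se in period 4, so the across-period effect alone puts Br higher.
For reference (kJ/mol): As 78, Se 195, Br 325, Sr 5, Pb 35.
So from highest to lowest: Br > Se > As > Pb > Sr.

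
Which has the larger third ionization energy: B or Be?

The third ionization energy removes an electron from the +2 ion. For each element: B²⁺ still has 1 valence electron; Be²⁺ is the bare [He] core.
Pulling an electron out of a noble-gas core costs far more than removing a remaining valence electron, so Be sits at the high end of IE_3.
Approximate IE_3 values (kJ/mol): B 3660, Be 14849.
Putting it together, IE_3: B < Be.

Be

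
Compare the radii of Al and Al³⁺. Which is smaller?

Al³⁺

Forming Al³⁺ removes 3 electrons from Al. Fewer electrons for the same nuclear charge means less shielding and a higher Z_eff on the remaining electrons, and for main-group metals the entire outer shell is lost.
A cation is smaller than its parent atom: Al³⁺ < Al.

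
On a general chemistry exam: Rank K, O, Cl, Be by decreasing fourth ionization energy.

Be > O > K > Cl

The fourth ionization energy removes an electron from the +3 ion. For each element: K³⁺ is already 2 electrons into the core; O³⁺ still has 3 valence electrons; Cl³⁺ still has 4 valence electrons; Be³⁺ is already 1 electron into the core.
Usually core removal costs more than valence removal, but here the competition is close: a tightly held n=2 valence electron can cost more to remove than an n=3 core electron, so the actual values have to decide it.
Valence configurations: O³⁺ [He]2s²2p¹, Cl³⁺ [Ne]3s²3p².
Approximate IE_4 values (kJ/mol): K 5877, O 7469, Cl 5159, Be 21007.
Overall IE_4 order: Cl < K < O < Be.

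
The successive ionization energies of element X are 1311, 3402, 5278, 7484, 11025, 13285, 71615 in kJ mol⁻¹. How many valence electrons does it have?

6

Look for the largest jump between consecutive ionization energies: IE7/IE6 ≈ 5.4, far larger than any earlier ratio.
That jump marks the point where a core electron is being removed. So the atom has 6 valence electrons.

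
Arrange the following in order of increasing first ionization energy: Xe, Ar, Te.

Te, Xe, Ar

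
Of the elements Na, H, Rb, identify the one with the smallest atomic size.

H is in period 1, group 1; Na is in period 3, group 1; Rb is in period 5, group 1.
Radius decreases left→right (rising Z_eff, same n) and increases top→bottom (higher n).
All are in group 1, so atomic radius increases down the group.
The smallest atomic size among these belongs to H.

H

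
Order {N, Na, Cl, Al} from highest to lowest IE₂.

Consider each +1 ion: N⁺ still has 4 valence electrons; Na⁺ is the bare [Ne] core; Cl⁺ still has 6 valence electrons; Al⁺ still has 2 valence electrons.
Pulling an electron out of a noble-gas core costs far more than removing a remaining valence electron, so Na sits at the high end of IE_2.
Valence configurations: N⁺ [He]2s²2p², Cl⁺ [Ne]3s²3p⁴, Al⁺ [Ne]3s².
The numbers (kJ/mol): N 2856, Na 4562, Cl 2298, Al 1817.
Overall IE_2 order: Al < Cl < N < Na.

Na > N > Cl > Al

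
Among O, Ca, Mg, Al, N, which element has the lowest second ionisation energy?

After 1 electron has been removed, what remains? O⁺ still has 5 valence electrons; Ca⁺ still has 1 valence electron; Mg⁺ still has 1 valence electron; Al⁺ still has 2 valence electrons; N⁺ still has 4 valence electrons.
All are still removing valence electrons, so compare the +1 ions as you would atoms: IE_2 generally rises across a period (higher Z_eff) and falls down a group (larger shell), subject to the usual subshell exceptions.
Valence configurations: O⁺ [He]2s²2p³, Ca⁺ [Ar]4s¹, Mg⁺ [Ne]3s¹, Al⁺ [Ne]3s², N⁺ [He]2s²2p².
Approximate IE_2 values (kJ/mol): O 3388, Ca 1145, Mg 1451, Al 1817, N 2856.
Overall IE_2 order: Ca < Mg < Al < N < O.

Ca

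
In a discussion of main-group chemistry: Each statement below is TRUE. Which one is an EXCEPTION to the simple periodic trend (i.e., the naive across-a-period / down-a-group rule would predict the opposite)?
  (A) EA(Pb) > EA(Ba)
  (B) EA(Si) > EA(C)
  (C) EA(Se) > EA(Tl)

(B)

The general trend: electron affinity increases across a period and decreases down a group.
(A) Pb (period 6, group 14) vs Ba (period 6, group 2): the stated order agrees with the simple trend.
(B) Si (period 3, group 14) vs C (period 2, group 14): the stated order contradicts the simple trend.
(C) Se (period 4, group 16) vs Tl (period 6, group 13): the stated order agrees with the simple trend.
The exception is (B): Si's larger, more diffuse 3p orbitals accept an added electron slightly more readily than C's compact 2p.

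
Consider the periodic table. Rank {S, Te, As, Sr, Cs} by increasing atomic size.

S, As, Te, Sr, Cs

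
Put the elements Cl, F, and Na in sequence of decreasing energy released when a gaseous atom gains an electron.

Cl, F, Na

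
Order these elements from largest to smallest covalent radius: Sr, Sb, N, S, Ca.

Sr > Ca > Sb > S > N

N is in period 2, group 15; S is in period 3, group 16; Ca is in period 4, group 2; Sr is in period 5, group 2; Sb is in period 5, group 15.
Moving right in a period, electrons are added to the same shell under a stronger nuclear pull, so atoms get smaller; moving down, a new shell is opened and atoms get larger.
Neither a single period nor a single group — weigh both effects.
S > N: period and group pull opposite ways; the down-group shift dominates (103 vs 71 pm).
Sb > S: relative to S, both the across-period and down-group shifts push Sb's atomic radius up.
Ca > Sb: the two effects oppose for this pair; the across-period effect wins (171 vs 140 pm).
Sr > Ca: Sr sits below Ca in group 2, so the down-group effect alone puts Sr larger.
Approximate values (pm): N 71, S 103, Ca 171, Sr 185, Sb 140.
So from largest to smallest: Sr > Ca > Sb > S > N.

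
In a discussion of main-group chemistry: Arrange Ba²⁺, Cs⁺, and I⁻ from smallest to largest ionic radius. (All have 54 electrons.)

Ba²⁺, Cs⁺, I⁻

All of these have 54 electrons, so size is governed by nuclear charge alone: the more protons, the stronger the pull on the same electron cloud, and the smaller the ion.
Nuclear charges: Ba²⁺ (Z=56), Cs⁺ (Z=55), I⁻ (Z=53).
Smallest to largest: Ba²⁺ < Cs⁺ < I⁻.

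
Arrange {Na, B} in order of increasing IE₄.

Na < B

IE_4 is the cost of taking one more electron from the +3 cation: Na³⁺ is already 2 electrons into the core; B³⁺ is the bare [He] core.
All of these are removing an electron from a noble-gas core or deeper; the smaller core (lower principal quantum number) is held far more tightly, and within a period the higher nuclear charge binds the same core more tightly.
The numbers (kJ/mol): Na 9543, B 25026.
Overall IE_4 order: Na < B.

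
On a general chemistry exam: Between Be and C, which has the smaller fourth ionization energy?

C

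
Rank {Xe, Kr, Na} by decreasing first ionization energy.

Kr > Xe > Na

First ionization energy rises across a period (greater Z_eff holds electrons more tightly) and falls down a group (valence electrons are farther from the nucleus).
Neither a single period nor a single group — weigh both effects.
Xe > Na: the two effects oppose for this pair; the across-period effect wins (1170 vs 496 kJ/mol).
Kr > Xe: Kr sits above Xe in group 18, so the down-group effect alone puts Kr higher.
Tabulated first ionization energy (kJ/mol): Na 496, Kr 1351, Xe 1170.
So from highest to lowest: Kr > Xe > Na.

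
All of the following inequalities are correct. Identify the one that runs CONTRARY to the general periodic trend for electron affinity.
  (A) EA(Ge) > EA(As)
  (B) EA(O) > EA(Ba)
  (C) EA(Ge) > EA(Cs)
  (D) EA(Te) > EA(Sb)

(A)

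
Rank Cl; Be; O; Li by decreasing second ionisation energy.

Li > O > Cl > Be

Consider each +1 ion: Cl⁺ still has 6 valence electrons; Be⁺ still has 1 valence electron; O⁺ still has 5 valence electrons; Li⁺ is the bare [He] core.
Core electrons are held far more tightly than valence electrons, so Li tops the IE_2 order.
Valence configurations: Cl⁺ [Ne]3s²3p⁴, Be⁺ [He]2s¹, O⁺ [He]2s²2p³.
Approximate IE_2 values (kJ/mol): Cl 2298, Be 1757, O 3388, Li 7298.
So the second ionization energies run Be < Cl < O < Li.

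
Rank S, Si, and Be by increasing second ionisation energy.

Si < Be < S

Consider each +1 ion: S⁺ still has 5 valence electrons; Si⁺ still has 3 valence electrons; Be⁺ still has 1 valence electron.
All are still removing valence electrons, so compare the +1 ions as you would atoms: IE_2 generally rises across a period (higher Z_eff) and falls down a group (larger shell), subject to the usual subshell exceptions.
Valence configurations: S⁺ [Ne]3s²3p³, Si⁺ [Ne]3s²3p¹, Be⁺ [He]2s¹.
Tabulated IE_2 (kJ/mol): S 2252, Si 1577, Be 1757.
Overall IE_2 order: Si < Be < S.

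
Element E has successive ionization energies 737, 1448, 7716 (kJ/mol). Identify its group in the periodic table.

Group 2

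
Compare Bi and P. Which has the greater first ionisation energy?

Removing the outermost electron gets harder across a period and easier down a group.
All are in group 15, so first ionization energy increases up the group.
So P has the greater first ionisation energy (P > Bi).

P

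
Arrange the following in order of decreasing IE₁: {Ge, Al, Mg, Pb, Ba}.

Ge > Mg > Pb > Al > Ba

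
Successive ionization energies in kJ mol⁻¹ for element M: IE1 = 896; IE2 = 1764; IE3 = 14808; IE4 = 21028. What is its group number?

Look for the largest jump between consecutive ionization energies: IE3/IE2 ≈ 8.4, far larger than any earlier ratio.
That jump marks the point where a core electron is being removed. So the atom has 2 valence electrons.
A main-group element with 2 valence electrons is in group 2.

Group 2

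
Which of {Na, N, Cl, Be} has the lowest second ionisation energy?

Consider each +1 ion: Na⁺ is the bare [Ne] core; N⁺ still has 4 valence electrons; Cl⁺ still has 6 valence electrons; Be⁺ still has 1 valence electron.
Pulling an electron out of a noble-gas core costs far more than removing a remaining valence electron, so Na sits at the high end of IE_2.
Valence configurations: N⁺ [He]2s²2p², Cl⁺ [Ne]3s²3p⁴, Be⁺ [He]2s¹.
The numbers (kJ/mol): Na 4562, N 2856, Cl 2298, Be 1757.
So the second ionization energies run Be < Cl < N < Na.

Be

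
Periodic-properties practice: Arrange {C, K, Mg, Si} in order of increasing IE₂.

Consider each +1 ion: C⁺ still has 3 valence electrons; K⁺ is the bare [Ar] core; Mg⁺ still has 1 valence electron; Si⁺ still has 3 valence electrons.
Breaking into a closed-shell core is much more expensive than removing a leftover valence electron — K has the largest IE_2 here.
Valence configurations: C⁺ [He]2s²2p¹, Mg⁺ [Ne]3s¹, Si⁺ [Ne]3s²3p¹.
Tabulated IE_2 (kJ/mol): C 2353, K 3052, Mg 1451, Si 1577.
Overall IE_2 order: Mg < Si < C < K.

Mg < Si < C < K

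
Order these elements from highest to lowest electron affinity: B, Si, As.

Atoms with high Z_eff and room in the valence shell (especially the halogens) have the most exothermic electron affinities.
These sit on a diagonal, where the across-period and down-group effects partly cancel.
As > B: the two effects oppose for this pair; the across-period effect wins (78 vs 27 kJ/mol).
Si > As: the two effects oppose for this pair; the down-group effect wins (134 vs 78 kJ/mol).
Approximate values (kJ/mol): B 27, Si 134, As 78.
So from highest to lowest: Si > As > B.

Si > As > B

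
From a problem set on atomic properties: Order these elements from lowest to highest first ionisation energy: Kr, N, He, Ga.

Ga < Kr < N < He

He is in period 1, group 18; N is in period 2, group 15; Ga is in period 4, group 13; Kr is in period 4, group 18.
Removing the outermost electron gets harder across a period and easier down a group.
Here both period and group differ, so the two effects have to be weighed against each other.
Kr > Ga: Kr lies to the right of Ga in period 4, so the across-period effect alone puts Kr higher.
N > Kr: period and group pull opposite ways; the down-group shift dominates (1402 vs 1351 kJ/mol).
He > N: relative to N, both the across-period and down-group shifts push He's first ionization energy up.
Tabulated first ionization energy (kJ/mol): He 2372, N 1402, Ga 579, Kr 1351.
So from lowest to highest: Ga < Kr < N < He.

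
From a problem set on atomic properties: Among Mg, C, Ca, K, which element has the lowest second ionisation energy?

Ca

The second ionization energy removes an electron from the +1 ion. For each element: Mg⁺ still has 1 valence electron; C⁺ still has 3 valence electrons; Ca⁺ still has 1 valence electron; K⁺ is the bare [Ar] core.
Breaking into a closed-shell core is much more expensive than removing a leftover valence electron — K has the largest IE_2 here.
Valence configurations: Mg⁺ [Ne]3s¹, C⁺ [He]2s²2p¹, Ca⁺ [Ar]4s¹.
Approximate IE_2 values (kJ/mol): Mg 1451, C 2353, Ca 1145, K 3052.
Putting it together, IE_2: Ca < Mg < C < K.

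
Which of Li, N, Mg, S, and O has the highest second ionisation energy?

IE_2 is the cost of taking one more electron from the +1 cation: Li⁺ is the bare [He] core; N⁺ still has 4 valence electrons; Mg⁺ still has 1 valence electron; S⁺ still has 5 valence electrons; O⁺ still has 5 valence electrons.
Pulling an electron out of a noble-gas core costs far more than removing a remaining valence electron, so Li sits at the high end of IE_2.
Valence configurations: N⁺ [He]2s²2p², Mg⁺ [Ne]3s¹, S⁺ [Ne]3s²3p³, O⁺ [He]2s²2p³.
Approximate IE_2 values (kJ/mol): Li 7298, N 2856, Mg 1451, S 2252, O 3388.
Hence IE_2: Mg < S < N < O < Li.

Li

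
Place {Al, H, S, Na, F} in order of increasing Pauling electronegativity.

H is in period 1, group 1; F is in period 2, group 17; Na is in period 3, group 1; Al is in period 3, group 13; S is in period 3, group 16.
Electronegativity increases across a period and decreases down a group, tracking effective nuclear charge and atomic size.
These span different periods and groups, so the two trends combine.
Al > Na: Al lies to the right of Na in period 3, so the across-period effect alone puts Al higher.
H > Al: the two effects oppose for this pair; the down-group effect wins (2.20 vs 1.61).
S > H: the two effects oppose for this pair; the across-period effect wins (2.58 vs 2.20).
F > S: relative to S, both the across-period and down-group shifts push F's electronegativity up.
Tabulated electronegativity (Pauling): H 2.20, F 3.98, Na 0.93, Al 1.61, S 2.58.
So from lowest to highest: Na < Al < H < S < F.

Na < Al < H < S < F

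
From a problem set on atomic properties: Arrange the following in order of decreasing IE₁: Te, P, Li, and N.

N, P, Te, Li

Li is in period 2, group 1; N is in period 2, group 15; P is in period 3, group 15; Te is in period 5, group 16.
First ionization energy rises across a period (greater Z_eff holds electrons more tightly) and falls down a group (valence electrons are farther from the nucleus).
Here both period and group differ, so the two effects have to be weighed against each other.
Te > Li: period and group pull opposite ways; the across-period shift dominates (869 vs 520 kJ/mol).
P > Te: the two effects oppose for this pair; the down-group effect wins (1012 vs 869 kJ/mol).
N > P: N sits above P in group 15, so the down-group effect alone puts N higher.
Approximate values (kJ/mol): Li 520, N 1402, P 1012, Te 869.
So from highest to lowest: N > P > Te > Li.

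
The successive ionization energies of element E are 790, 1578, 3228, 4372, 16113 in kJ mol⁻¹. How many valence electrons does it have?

Look for the largest jump between consecutive ionization energies: IE5/IE4 ≈ 3.7, far larger than any earlier ratio.
That jump marks the point where a core electron is being removed. So the atom has 4 valence electrons.

4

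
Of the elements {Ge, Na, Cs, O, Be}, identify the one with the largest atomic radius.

Cs

Moving right in a period, electrons are added to the same shell under a stronger nuclear pull, so atoms get smaller; moving down, a new shell is opened and atoms get larger.
These span different periods and groups, so the two trends combine.
Be > O: both are in period 2; the period trend gives Be the larger value.
Ge > Be: period and group pull opposite ways; the down-group shift dominates (121 vs 102 pm).
Na > Ge: the two effects oppose for this pair; the across-period effect wins (155 vs 121 pm).
Cs > Na: Cs sits below Na in group 1, so the down-group effect alone puts Cs larger.
For reference (pm): Be 102, O 63, Na 155, Ge 121, Cs 232.
The largest atomic radius among these belongs to Cs.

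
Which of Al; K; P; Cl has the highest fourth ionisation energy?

Consider each +3 ion: Al³⁺ is the bare [Ne] core; K³⁺ is already 2 electrons into the core; P³⁺ still has 2 valence electrons; Cl³⁺ still has 4 valence electrons.
Pulling an electron out of a noble-gas core costs far more than removing a remaining valence electron, so K and Al sit at the high end of IE_4.
Valence configurations: P³⁺ [Ne]3s², Cl³⁺ [Ne]3s²3p².
Approximate IE_4 values (kJ/mol): Al 11577, K 5877, P 4964, Cl 5159.
Overall IE_4 order: P < Cl < K < Al.

Al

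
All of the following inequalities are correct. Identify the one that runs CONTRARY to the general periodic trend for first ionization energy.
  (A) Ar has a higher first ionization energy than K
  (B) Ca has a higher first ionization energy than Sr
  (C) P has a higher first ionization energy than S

The general trend: first ionization energy increases across a period and decreases down a group.
(A) Ar (period 3, group 18) vs K (period 4, group 1): the stated order agrees with the simple trend.
(B) Ca (period 4, group 2) vs Sr (period 5, group 2): the stated order agrees with the simple trend.
(C) P (period 3, group 15) vs S (period 3, group 16): the stated order contradicts the simple trend.
The exception is (C): S (3p⁴) ionizes more easily than half-filled P (3p³) because the paired 3p electron in S is pushed out by e⁻–e⁻ repulsion.

(C)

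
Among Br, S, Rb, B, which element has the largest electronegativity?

EN rises left→right (higher Z_eff, smaller atoms) and falls top→bottom (larger, more shielded atoms).
Neither a single period nor a single group — weigh both effects.
B > Rb: relative to Rb, both the across-period and down-group shifts push B's electronegativity up.
S > B: the two effects oppose for this pair; the across-period effect wins (2.58 vs 2.04).
Br > S: period and group pull opposite ways; the across-period shift dominates (2.96 vs 2.58).
For reference (Pauling): B 2.04, S 2.58, Br 2.96, Rb 0.82.
The largest electronegativity among these belongs to Br.

Br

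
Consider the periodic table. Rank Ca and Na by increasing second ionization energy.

Ca < Na

Consider each +1 ion: Ca⁺ still has 1 valence electron; Na⁺ is the bare [Ne] core.
Pulling an electron out of a noble-gas core costs far more than removing a remaining valence electron, so Na sits at the high end of IE_2.
The numbers (kJ/mol): Ca 1145, Na 4562.
Hence IE_2: Ca < Na.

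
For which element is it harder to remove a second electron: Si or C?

C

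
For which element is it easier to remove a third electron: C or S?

S

Consider each +2 ion: C²⁺ still has 2 valence electrons; S²⁺ still has 4 valence electrons.
All are still removing valence electrons, so compare the +2 ions as you would atoms: IE_3 generally rises across a period (higher Z_eff) and falls down a group (larger shell), subject to the usual subshell exceptions.
Valence configurations: C²⁺ [He]2s², S²⁺ [Ne]3s²3p².
Approximate IE_3 values (kJ/mol): C 4620, S 3357.
Hence IE_3: S < C.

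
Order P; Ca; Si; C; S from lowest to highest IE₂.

The second ionization energy removes an electron from the +1 ion. For each element: P⁺ still has 4 valence electrons; Ca⁺ still has 1 valence electron; Si⁺ still has 3 valence electrons; C⁺ still has 3 valence electrons; S⁺ still has 5 valence electrons.
All are still removing valence electrons, so compare the +1 ions as you would atoms: IE_2 generally rises across a period (higher Z_eff) and falls down a group (larger shell), subject to the usual subshell exceptions.
Valence configurations: P⁺ [Ne]3s²3p², Ca⁺ [Ar]4s¹, Si⁺ [Ne]3s²3p¹, C⁺ [He]2s²2p¹, S⁺ [Ne]3s²3p³.
The numbers (kJ/mol): P 1907, Ca 1145, Si 1577, C 2353, S 2252.
So the second ionization energies run Ca < Si < P < S < C.

Ca < Si < P < S < C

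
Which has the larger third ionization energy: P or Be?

Be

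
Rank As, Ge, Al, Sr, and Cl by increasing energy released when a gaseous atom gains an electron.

Sr < Al < As < Ge < Cl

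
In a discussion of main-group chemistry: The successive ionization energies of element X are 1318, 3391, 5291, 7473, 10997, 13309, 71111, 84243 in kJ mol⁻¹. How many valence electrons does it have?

6

Look for the largest jump between consecutive ionization energies: IE7/IE6 ≈ 5.3, far larger than any earlier ratio.
That jump marks the point where a core electron is being removed. So the atom has 6 valence electrons.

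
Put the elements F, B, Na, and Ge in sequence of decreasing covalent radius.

Na, Ge, B, F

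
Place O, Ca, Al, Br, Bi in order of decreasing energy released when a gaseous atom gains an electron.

Adding an electron releases more energy for atoms nearer the top right (short of the noble gases).
These span different periods and groups, so the two trends combine.
Al > Ca: relative to Ca, both the across-period and down-group shifts push Al's electron affinity up.
Bi > Al: period and group pull opposite ways; the across-period shift dominates (91 vs 42 kJ/mol).
O > Bi: both effects reinforce here, so O is clearly the higher of the two.
Br > O: the two effects oppose for this pair; the across-period effect wins (325 vs 141 kJ/mol).
Approximate values (kJ/mol): O 141, Al 42, Ca 2, Br 325, Bi 91.
So from highest to lowest: Br > O > Bi > Al > Ca.

Br, O, Bi, Al, Ca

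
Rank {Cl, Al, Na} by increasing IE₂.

Al < Cl < Na

IE_2 is the cost of taking one more electron from the +1 cation: Cl⁺ still has 6 valence electrons; Al⁺ still has 2 valence electrons; Na⁺ is the bare [Ne] core.
Core electrons are held far more tightly than valence electrons, so Na tops the IE_2 order.
Valence configurations: Cl⁺ [Ne]3s²3p⁴, Al⁺ [Ne]3s².
Tabulated IE_2 (kJ/mol): Cl 2298, Al 1817, Na 4562.
Overall IE_2 order: Al < Cl < Na.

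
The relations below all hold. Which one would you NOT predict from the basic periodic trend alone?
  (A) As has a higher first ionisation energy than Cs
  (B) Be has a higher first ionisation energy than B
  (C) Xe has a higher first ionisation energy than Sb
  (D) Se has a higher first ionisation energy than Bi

The general trend: first ionisation energy increases across a period and decreases down a group.
(A) As (period 4, group 15) vs Cs (period 6, group 1): the stated order agrees with the simple trend.
(B) Be (period 2, group 2) vs B (period 2, group 13): the stated order contradicts the simple trend.
(C) Xe (period 5, group 18) vs Sb (period 5, group 15): the stated order agrees with the simple trend.
(D) Se (period 4, group 16) vs Bi (period 6, group 15): the stated order agrees with the simple trend.
The exception is (B): removing B's lone 2p electron is easier than breaking Be's filled 2s².

(B)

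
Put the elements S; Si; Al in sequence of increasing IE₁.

Al, Si, S

Al is in period 3, group 13; Si is in period 3, group 14; S is in period 3, group 16.
IE₁ increases left→right with effective nuclear charge and decreases top→bottom as the valence shell moves farther out.
All lie in period 3, so first ionization energy increases left to right.
So from lowest to highest: Al < Si < S.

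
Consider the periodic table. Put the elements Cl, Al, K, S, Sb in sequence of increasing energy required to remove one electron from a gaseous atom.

Al is in period 3, group 13; S is in period 3, group 16; Cl is in period 3, group 17; K is in period 4, group 1; Sb is in period 5, group 15.
First ionization energy rises across a period (greater Z_eff holds electrons more tightly) and falls down a group (valence electrons are farther from the nucleus).
Here both period and group differ, so the two effects have to be weighed against each other.
Al > K: relative to K, both the across-period and down-group shifts push Al's first ionization energy up.
Sb > Al: period and group pull opposite ways; the across-period shift dominates (831 vs 578 kJ/mol).
S > Sb: relative to Sb, both the across-period and down-group shifts push S's first ionization energy up.
Cl > S: both are in period 3; the period trend gives Cl the larger value.
For reference (kJ/mol): Al 578, S 1000, Cl 1251, K 419, Sb 831.
So from lowest to highest: K < Al < Sb < S < Cl.

K < Al < Sb < S < Cl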